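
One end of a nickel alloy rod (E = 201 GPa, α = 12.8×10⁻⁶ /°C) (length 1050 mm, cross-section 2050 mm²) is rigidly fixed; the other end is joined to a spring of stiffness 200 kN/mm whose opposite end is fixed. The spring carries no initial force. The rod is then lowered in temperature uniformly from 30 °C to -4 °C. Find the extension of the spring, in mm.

If the spring were absent the rod would shorten by αΔT L = 12.8×10⁻⁶ × 34 × 1050 = 0.457 mm.
Let P be the tensile force in the spring. The rod extends elastically by PL/(AE) and the spring stretches by P/k; together these equal δ_free.
So P = δ_free / [L/(AE) + 1/k] = 0.457 / [ 1050/(2050×201×10³) + 1/(200×10³) ].
P = 0.457 / 7.548×10⁻⁶ = 60540 N.
Spring extension = P/k = 60540/(200×10³) = 0.3027 mm.

δ ≈ 0.303 mm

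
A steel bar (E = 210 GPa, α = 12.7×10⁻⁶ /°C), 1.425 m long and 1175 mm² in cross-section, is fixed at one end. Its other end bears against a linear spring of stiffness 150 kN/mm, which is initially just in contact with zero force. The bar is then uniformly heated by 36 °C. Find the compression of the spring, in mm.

δ ≈ 0.349 mm

If the spring were absent the bar would lengthen by αΔT L = 12.7×10⁻⁶ × 36 × 1425 = 0.6515 mm.
Let P be the compressive force at the spring. The bar shortens elastically by PL/(AE) and the spring compresses by P/k; together these equal δ_free.
P [ L/(AE) + 1/k ] = δ_free → P [ 1425/(1175×210×10³) + 1/(150×10³) ] = 0.6515.
P = 0.6515 / 1.244×10⁻⁵ = 52360 N.
Spring compression = P/k = 52360/(150×10³) = 0.3491 mm.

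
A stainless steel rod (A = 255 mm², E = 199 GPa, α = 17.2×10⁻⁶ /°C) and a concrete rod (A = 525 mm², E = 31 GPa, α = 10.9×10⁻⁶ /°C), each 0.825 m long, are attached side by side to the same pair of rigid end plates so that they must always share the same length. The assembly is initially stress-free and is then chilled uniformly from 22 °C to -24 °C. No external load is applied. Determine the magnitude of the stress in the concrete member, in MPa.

Equilibrium of a rigid end plate with no external load gives equal and opposite internal forces ±P in the two members. Since α_{stainless steel} > α_{concrete}, cooling drives the stainless steel into tension and the concrete into compression.
Compatibility of the two members (thermal + elastic change equal): (α₁ − α₂)ΔT = P·[1/(A₁E₁) + 1/(A₂E₂)].
|α₁ − α₂|·ΔT = 6.3×10⁻⁶ × 46 = 0.0002898.
1/(A₁E₁) + 1/(A₂E₂) = 1/(255×199×10³) + 1/(525×31×10³) = 8.115×10⁻⁸ N⁻¹.
So P = 0.0002898 / 8.115×10⁻⁸ = 3.571 kN.
σ_{concrete} = P/A₂ = 3571/525 = 6.802 MPa, compressive.

σ ≈ 6.8 MPa (compressive)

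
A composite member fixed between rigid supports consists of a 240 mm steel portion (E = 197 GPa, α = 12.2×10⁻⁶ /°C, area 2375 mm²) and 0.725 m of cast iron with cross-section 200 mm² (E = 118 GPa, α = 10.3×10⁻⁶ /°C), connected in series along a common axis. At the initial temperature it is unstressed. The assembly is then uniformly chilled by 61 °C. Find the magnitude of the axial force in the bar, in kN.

P ≈ 20.3 kN (tensile)

With the walls removed the bar would change length by δ_free = Σ αᵢΔT Lᵢ = 12.2×10⁻⁶×61×240 + 10.3×10⁻⁶×61×725 = 0.6341 mm.
The rigid supports impose zero overall length change; the single axial force P common to all segments must satisfy P Σ Lᵢ/(AᵢEᵢ) = δ_free.
Σ Lᵢ/(AᵢEᵢ) = 240/(2375×197×10³) + 725/(200×118×10³) = 3.123×10⁻⁵ mm/N.
P = 0.6341 / 3.123×10⁻⁵ = 20300 N = 20.3 kN, tensile.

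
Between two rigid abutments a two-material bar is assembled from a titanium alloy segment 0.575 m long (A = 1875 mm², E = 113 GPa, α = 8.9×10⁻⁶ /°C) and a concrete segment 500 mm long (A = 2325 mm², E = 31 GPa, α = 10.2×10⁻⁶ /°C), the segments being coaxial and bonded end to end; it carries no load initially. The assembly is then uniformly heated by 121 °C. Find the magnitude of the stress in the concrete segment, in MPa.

Free thermal expansion of the whole bar: Σ αᵢΔT Lᵢ = 8.9×10⁻⁶×121×575 + 10.2×10⁻⁶×121×500 = 1.236 mm.
Since the ends are fixed, an axial force P builds up, equal in every segment, with P · Σ Lᵢ/(AᵢEᵢ) = δ_free.
The series flexibility is Σ Lᵢ/(AᵢEᵢ) = 575/(1875×113×10³) + 500/(2325×31×10³) = 9.651×10⁻⁶ mm/N.
P = 1.236 / 9.651×10⁻⁶ = 128100 N = 128.1 kN, compressive.
σ_{concrete} = P / A = 128100 / 2325 = 55.1 MPa.

σ ≈ 55.1 MPa (compressive)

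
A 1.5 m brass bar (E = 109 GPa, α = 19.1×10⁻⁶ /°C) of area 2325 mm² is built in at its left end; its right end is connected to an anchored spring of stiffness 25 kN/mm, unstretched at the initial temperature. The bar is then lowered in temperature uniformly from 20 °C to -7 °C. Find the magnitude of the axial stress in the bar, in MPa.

If the spring were absent the bar would shorten by αΔT L = 19.1×10⁻⁶ × 27 × 1500 = 0.7736 mm.
Let P be the tensile force in the spring. The bar extends elastically by PL/(AE) and the spring stretches by P/k; together these equal δ_free.
So P = δ_free / [L/(AE) + 1/k] = 0.7736 / [ 1500/(2325×109×10³) + 1/(25×10³) ].
P = 0.7736 / 4.592×10⁻⁵ = 16850 N.
σ = P/A = 16850/2325 = 7.246 MPa.

σ ≈ 7.25 MPa (tensile)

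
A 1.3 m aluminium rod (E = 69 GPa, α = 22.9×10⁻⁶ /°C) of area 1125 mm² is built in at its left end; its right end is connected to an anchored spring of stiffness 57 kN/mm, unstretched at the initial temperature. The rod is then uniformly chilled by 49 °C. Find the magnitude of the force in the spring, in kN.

P ≈ 42.5 kN

If the spring were absent the rod would shorten by αΔT L = 22.9×10⁻⁶ × 49 × 1300 = 1.459 mm.
Let P be the tensile force in the spring. The rod extends elastically by PL/(AE) and the spring stretches by P/k; together these equal δ_free.
So P = δ_free / [L/(AE) + 1/k] = 1.459 / [ 1300/(1125×69×10³) + 1/(57×10³) ].
P = 1.459 / 3.429×10⁻⁵ = 42540 N.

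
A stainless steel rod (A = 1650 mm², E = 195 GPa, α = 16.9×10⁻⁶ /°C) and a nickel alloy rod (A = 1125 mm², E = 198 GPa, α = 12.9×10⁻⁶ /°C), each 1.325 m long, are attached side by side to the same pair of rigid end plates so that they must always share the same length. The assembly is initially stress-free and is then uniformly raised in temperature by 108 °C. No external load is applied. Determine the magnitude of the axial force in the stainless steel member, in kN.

P ≈ 56.9 kN (compressive in the stainless steel)

Both members must finish at the same length. With the larger α, the stainless steel tends to over-expand; the plates restrain it, putting the stainless steel in compression and the nickel alloy in tension. With no external load the two internal forces are equal and opposite, magnitude P.
Equating the net (thermal + elastic) strains gives |α₁ − α₂|·ΔT = P·[1/(A₁E₁) + 1/(A₂E₂)].
|α₁ − α₂|·ΔT = 4×10⁻⁶ × 108 = 0.000432.
1/(A₁E₁) + 1/(A₂E₂) = 1/(1650×195×10³) + 1/(1125×198×10³) = 7.597×10⁻⁹ N⁻¹.
P = 0.000432 / 7.597×10⁻⁹ = 56860 N = 56.86 kN.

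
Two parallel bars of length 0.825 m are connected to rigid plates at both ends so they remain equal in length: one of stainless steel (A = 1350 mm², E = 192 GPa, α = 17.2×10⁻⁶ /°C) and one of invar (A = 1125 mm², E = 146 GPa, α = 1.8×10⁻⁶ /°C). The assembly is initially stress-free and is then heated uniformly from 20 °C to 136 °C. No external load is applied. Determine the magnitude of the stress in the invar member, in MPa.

σ ≈ 160 MPa (tensile)

Both members must finish at the same length. With the larger α, the stainless steel tends to over-expand; the plates restrain it, putting the stainless steel in compression and the invar in tension. With no external load the two internal forces are equal and opposite, magnitude P.
Compatibility of the two members (thermal + elastic change equal): (α₁ − α₂)ΔT = P·[1/(A₁E₁) + 1/(A₂E₂)].
|α₁ − α₂|·ΔT = 15.4×10⁻⁶ × 116 = 0.001786.
1/(A₁E₁) + 1/(A₂E₂) = 1/(1350×192×10³) + 1/(1125×146×10³) = 9.946×10⁻⁹ N⁻¹.
So P = 0.001786 / 9.946×10⁻⁹ = 179.6 kN.
σ_{invar} = P/A₂ = 179600/1125 = 159.6 MPa, tensile.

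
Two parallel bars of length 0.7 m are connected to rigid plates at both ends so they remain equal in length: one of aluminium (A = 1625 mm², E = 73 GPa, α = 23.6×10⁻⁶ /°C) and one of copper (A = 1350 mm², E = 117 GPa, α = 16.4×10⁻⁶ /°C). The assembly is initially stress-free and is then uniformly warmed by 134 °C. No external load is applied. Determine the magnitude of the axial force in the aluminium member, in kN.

P ≈ 65.4 kN (compressive in the aluminium)

Both members must finish at the same length. With the larger α, the aluminium tends to over-expand; the plates restrain it, putting the aluminium in compression and the copper in tension. With no external load the two internal forces are equal and opposite, magnitude P.
Equating the net (thermal + elastic) strains gives |α₁ − α₂|·ΔT = P·[1/(A₁E₁) + 1/(A₂E₂)].
|α₁ − α₂|·ΔT = 7.2×10⁻⁶ × 134 = 0.0009648.
1/(A₁E₁) + 1/(A₂E₂) = 1/(1625×73×10³) + 1/(1350×117×10³) = 1.476×10⁻⁸ N⁻¹.
So P = 0.0009648 / 1.476×10⁻⁸ = 65.36 kN.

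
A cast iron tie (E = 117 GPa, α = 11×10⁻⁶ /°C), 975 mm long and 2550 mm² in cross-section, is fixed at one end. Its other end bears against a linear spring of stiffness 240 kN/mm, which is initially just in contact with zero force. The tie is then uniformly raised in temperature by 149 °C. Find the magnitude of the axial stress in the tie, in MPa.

Free thermal expansion: δ_free = αΔT L = 11×10⁻⁶ × 149 × 975 = 1.598 mm.
Let P be the compressive force at the spring. The tie shortens elastically by PL/(AE) and the spring compresses by P/k; together these equal δ_free.
P [ L/(AE) + 1/k ] = δ_free → P [ 975/(2550×117×10³) + 1/(240×10³) ] = 1.598.
P = 1.598 / 7.435×10⁻⁶ = 214900 N.
σ = P/A = 214900/2550 = 84.29 MPa.

σ ≈ 84.3 MPa (compressive)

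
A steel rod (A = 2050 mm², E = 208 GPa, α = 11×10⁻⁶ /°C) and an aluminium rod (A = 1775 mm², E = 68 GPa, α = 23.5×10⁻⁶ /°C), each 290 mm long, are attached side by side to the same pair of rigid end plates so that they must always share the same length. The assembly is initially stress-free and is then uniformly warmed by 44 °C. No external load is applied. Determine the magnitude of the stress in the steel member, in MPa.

σ ≈ 25.2 MPa (tensile)

The aluminium has the larger α, so on heating it would change length more than the steel if both were free. The rigid plates force a common final length, so the aluminium is put into compression and the steel into tension, with equal and opposite forces P (no external load).
Equating the net (thermal + elastic) strains gives |α₁ − α₂|·ΔT = P·[1/(A₁E₁) + 1/(A₂E₂)].
|α₁ − α₂|·ΔT = 12.5×10⁻⁶ × 44 = 0.00055.
1/(A₁E₁) + 1/(A₂E₂) = 1/(2050×208×10³) + 1/(1775×68×10³) = 1.063×10⁻⁸ N⁻¹.
So P = 0.00055 / 1.063×10⁻⁸ = 51.74 kN.
σ_{steel} = P/A₁ = 51740/2050 = 25.24 MPa, tensile.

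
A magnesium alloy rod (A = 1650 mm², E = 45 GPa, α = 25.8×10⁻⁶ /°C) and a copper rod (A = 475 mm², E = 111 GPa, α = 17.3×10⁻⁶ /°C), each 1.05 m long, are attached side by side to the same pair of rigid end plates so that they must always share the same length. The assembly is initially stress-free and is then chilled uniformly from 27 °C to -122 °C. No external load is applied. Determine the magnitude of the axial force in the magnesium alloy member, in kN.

P ≈ 39 kN (tensile in the magnesium alloy)

Both members must finish at the same length. With the larger α, the magnesium alloy tends to over-contract; the plates restrain it, putting the magnesium alloy in tension and the copper in compression. With no external load the two internal forces are equal and opposite, magnitude P.
Setting the final lengths equal and cancelling L: (α₁ − α₂)ΔT = P/(A₁E₁) + P/(A₂E₂).
|α₁ − α₂|·ΔT = 8.5×10⁻⁶ × 149 = 0.001267.
1/(A₁E₁) + 1/(A₂E₂) = 1/(1650×45×10³) + 1/(475×111×10³) = 3.243×10⁻⁸ N⁻¹.
So P = 0.001267 / 3.243×10⁻⁸ = 39.05 kN.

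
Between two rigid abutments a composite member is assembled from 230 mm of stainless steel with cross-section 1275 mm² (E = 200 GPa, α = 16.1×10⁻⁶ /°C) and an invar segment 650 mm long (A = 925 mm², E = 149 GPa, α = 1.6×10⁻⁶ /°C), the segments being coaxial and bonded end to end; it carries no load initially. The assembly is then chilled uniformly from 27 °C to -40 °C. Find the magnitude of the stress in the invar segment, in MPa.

With the walls removed the bar would change length by δ_free = Σ αᵢΔT Lᵢ = 16.1×10⁻⁶×67×230 + 1.6×10⁻⁶×67×650 = 0.3178 mm.
Since the ends are fixed, an axial force P builds up, equal in every segment, with P · Σ Lᵢ/(AᵢEᵢ) = δ_free.
Σ Lᵢ/(AᵢEᵢ) = 230/(1275×200×10³) + 650/(925×149×10³) = 5.618×10⁻⁶ mm/N.
Hence P = δ_free / Σ(L/AE) = 0.3178/5.618×10⁻⁶ = 56.56 kN (tensile).
σ_{invar} = P / A = 56560 / 925 = 61.15 MPa.

σ ≈ 61.2 MPa (tensile)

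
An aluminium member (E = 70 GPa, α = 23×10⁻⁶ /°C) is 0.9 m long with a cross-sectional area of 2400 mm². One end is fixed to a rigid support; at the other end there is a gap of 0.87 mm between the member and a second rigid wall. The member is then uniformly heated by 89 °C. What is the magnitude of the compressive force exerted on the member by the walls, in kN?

Free thermal elongation = αΔT L = 23×10⁻⁶ × 89 × 900 = 1.842 mm.
After closing the 0.87 mm clearance, 1.842 − 0.87 = 0.9723 mm of expansion remains to be suppressed by the wall.
So σ = E(δ_free − g)/L = 70×10³ × 0.9723/900 = 75.62 MPa.
Force on the wall = σA = 75.62 × 2400 mm² = 181.5 kN.

P ≈ 181 kN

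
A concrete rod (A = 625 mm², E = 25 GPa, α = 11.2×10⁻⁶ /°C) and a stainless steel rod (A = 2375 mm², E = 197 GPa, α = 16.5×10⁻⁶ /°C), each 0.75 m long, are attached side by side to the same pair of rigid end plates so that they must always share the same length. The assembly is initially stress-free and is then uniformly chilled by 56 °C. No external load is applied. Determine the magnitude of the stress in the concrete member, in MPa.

σ ≈ 7.18 MPa (compressive)

Equilibrium of a rigid end plate with no external load gives equal and opposite internal forces ±P in the two members. Since α_{stainless steel} > α_{concrete}, cooling drives the stainless steel into tension and the concrete into compression.
Setting the final lengths equal and cancelling L: (α₁ − α₂)ΔT = P/(A₁E₁) + P/(A₂E₂).
|α₁ − α₂|·ΔT = 5.3×10⁻⁶ × 56 = 0.0002968.
1/(A₁E₁) + 1/(A₂E₂) = 1/(625×25×10³) + 1/(2375×197×10³) = 6.614×10⁻⁸ N⁻¹.
So P = 0.0002968 / 6.614×10⁻⁸ = 4.488 kN.
σ_{concrete} = P/A₁ = 4488/625 = 7.18 MPa, compressive.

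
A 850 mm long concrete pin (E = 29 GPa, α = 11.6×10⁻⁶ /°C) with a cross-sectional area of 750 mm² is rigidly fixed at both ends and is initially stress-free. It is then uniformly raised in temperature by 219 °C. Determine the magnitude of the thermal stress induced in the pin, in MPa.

σ ≈ 73.7 MPa (compressive)

Because both ends are immovable the net strain is zero, and the suppressed thermal strain is αΔT = 11.6×10⁻⁶ × 219 = 2540.4×10⁻⁶.
Hence σ = E·αΔT = 29×10³ × 2540.4×10⁻⁶ = 73.67 MPa, compressive.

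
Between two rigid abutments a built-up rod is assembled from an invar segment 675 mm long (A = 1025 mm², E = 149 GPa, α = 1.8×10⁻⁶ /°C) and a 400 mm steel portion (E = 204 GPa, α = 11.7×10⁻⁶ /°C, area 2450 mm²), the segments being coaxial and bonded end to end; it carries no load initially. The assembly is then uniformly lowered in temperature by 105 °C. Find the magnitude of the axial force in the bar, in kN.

P ≈ 119 kN (tensile)

With the walls removed the bar would change length by δ_free = Σ αᵢΔT Lᵢ = 1.8×10⁻⁶×105×675 + 11.7×10⁻⁶×105×400 = 0.619 mm.
Since the ends are fixed, an axial force P builds up, equal in every segment, with P · Σ Lᵢ/(AᵢEᵢ) = δ_free.
Σ Lᵢ/(AᵢEᵢ) = 675/(1025×149×10³) + 400/(2450×204×10³) = 5.22×10⁻⁶ mm/N.
Hence P = δ_free / Σ(L/AE) = 0.619/5.22×10⁻⁶ = 118.6 kN (tensile).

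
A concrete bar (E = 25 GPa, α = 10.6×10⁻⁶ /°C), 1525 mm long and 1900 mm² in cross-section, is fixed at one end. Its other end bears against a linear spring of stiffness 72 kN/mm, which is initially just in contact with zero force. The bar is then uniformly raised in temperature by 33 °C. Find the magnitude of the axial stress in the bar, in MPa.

σ ≈ 6.1 MPa (compressive)

The unrestrained thermal change is αΔT L = 10.6×10⁻⁶ × 33 × 1525 = 0.5334 mm.
Let P be the compressive force at the spring. The bar shortens elastically by PL/(AE) and the spring compresses by P/k; together these equal δ_free.
P [ L/(AE) + 1/k ] = δ_free → P [ 1525/(1900×25×10³) + 1/(72×10³) ] = 0.5334.
P = 0.5334 / 4.599×10⁻⁵ = 11600 N.
σ = P/A = 11600/1900 = 6.104 MPa.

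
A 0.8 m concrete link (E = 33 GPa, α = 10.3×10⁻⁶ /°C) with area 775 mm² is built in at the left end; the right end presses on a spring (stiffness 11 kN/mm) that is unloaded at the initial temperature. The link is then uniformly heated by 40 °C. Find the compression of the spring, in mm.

δ ≈ 0.245 mm

Free thermal expansion: δ_free = αΔT L = 10.3×10⁻⁶ × 40 × 800 = 0.3296 mm.
Let P be the compressive force at the spring. The link shortens elastically by PL/(AE) and the spring compresses by P/k; together these equal δ_free.
So P = δ_free / [L/(AE) + 1/k] = 0.3296 / [ 800/(775×33×10³) + 1/(11×10³) ].
P = 0.3296 / 0.0001222 = 2697 N.
Spring compression = P/k = 2697/(11×10³) = 0.2452 mm.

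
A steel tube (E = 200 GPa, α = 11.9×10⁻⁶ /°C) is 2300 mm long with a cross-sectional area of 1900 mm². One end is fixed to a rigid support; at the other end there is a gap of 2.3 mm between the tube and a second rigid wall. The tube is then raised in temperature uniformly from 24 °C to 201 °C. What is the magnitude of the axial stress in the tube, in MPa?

σ ≈ 221 MPa (compressive)

Free thermal elongation = αΔT L = 11.9×10⁻⁶ × 177 × 2300 = 4.844 mm.
After closing the 2.3 mm clearance, 4.844 − 2.3 = 2.544 mm of expansion remains to be suppressed by the wall.
So σ = E(δ_free − g)/L = 200×10³ × 2.544/2300 = 221.3 MPa.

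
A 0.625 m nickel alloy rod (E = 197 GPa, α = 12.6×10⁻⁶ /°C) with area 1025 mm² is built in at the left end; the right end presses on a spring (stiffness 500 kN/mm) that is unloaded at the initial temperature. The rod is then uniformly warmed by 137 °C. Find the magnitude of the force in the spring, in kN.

Free thermal expansion: δ_free = αΔT L = 12.6×10⁻⁶ × 137 × 625 = 1.079 mm.
Let P be the compressive force at the spring. The rod shortens elastically by PL/(AE) and the spring compresses by P/k; together these equal δ_free.
P [ L/(AE) + 1/k ] = δ_free → P [ 625/(1025×197×10³) + 1/(500×10³) ] = 1.079.
P = 1.079 / 5.095×10⁻⁶ = 211700 N.

P ≈ 212 kN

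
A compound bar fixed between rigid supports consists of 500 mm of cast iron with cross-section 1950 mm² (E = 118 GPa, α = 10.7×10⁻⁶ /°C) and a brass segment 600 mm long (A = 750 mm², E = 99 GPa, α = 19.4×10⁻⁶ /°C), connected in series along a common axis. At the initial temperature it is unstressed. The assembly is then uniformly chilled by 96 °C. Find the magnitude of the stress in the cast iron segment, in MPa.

σ ≈ 81.6 MPa (tensile)

Free thermal contraction of the whole bar: Σ αᵢΔT Lᵢ = 10.7×10⁻⁶×96×500 + 19.4×10⁻⁶×96×600 = 1.631 mm.
The walls prevent any net length change, so an axial force P (same in every segment) develops. Compatibility: P · Σ Lᵢ/(AᵢEᵢ) = δ_free.
The series flexibility is Σ Lᵢ/(AᵢEᵢ) = 500/(1950×118×10³) + 600/(750×99×10³) = 1.025×10⁻⁵ mm/N.
So P = 1.631 / 1.025×10⁻⁵ = 159.1 kN, tensile.
σ_{cast iron} = P / A = 159100 / 1950 = 81.57 MPa.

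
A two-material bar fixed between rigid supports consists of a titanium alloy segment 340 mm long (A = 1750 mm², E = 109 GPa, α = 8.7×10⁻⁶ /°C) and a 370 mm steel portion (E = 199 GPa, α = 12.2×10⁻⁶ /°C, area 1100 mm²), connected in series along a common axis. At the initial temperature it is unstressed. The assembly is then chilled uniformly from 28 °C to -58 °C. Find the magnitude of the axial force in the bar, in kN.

Free thermal contraction of the whole bar: Σ αᵢΔT Lᵢ = 8.7×10⁻⁶×86×340 + 12.2×10⁻⁶×86×370 = 0.6426 mm.
The walls prevent any net length change, so an axial force P (same in every segment) develops. Compatibility: P · Σ Lᵢ/(AᵢEᵢ) = δ_free.
Σ Lᵢ/(AᵢEᵢ) = 340/(1750×109×10³) + 370/(1100×199×10³) = 3.473×10⁻⁶ mm/N.
P = 0.6426 / 3.473×10⁻⁶ = 185000 N = 185 kN, tensile.

P ≈ 185 kN (tensile)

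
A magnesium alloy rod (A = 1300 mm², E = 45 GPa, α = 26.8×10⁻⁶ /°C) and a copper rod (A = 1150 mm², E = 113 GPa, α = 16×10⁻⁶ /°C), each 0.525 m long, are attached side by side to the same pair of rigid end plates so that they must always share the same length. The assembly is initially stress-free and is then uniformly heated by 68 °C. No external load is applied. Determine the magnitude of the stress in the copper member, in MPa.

σ ≈ 25.8 MPa (tensile)

The magnesium alloy has the larger α, so on heating it would change length more than the copper if both were free. The rigid plates force a common final length, so the magnesium alloy is put into compression and the copper into tension, with equal and opposite forces P (no external load).
Compatibility of the two members (thermal + elastic change equal): (α₁ − α₂)ΔT = P·[1/(A₁E₁) + 1/(A₂E₂)].
|α₁ − α₂|·ΔT = 10.8×10⁻⁶ × 68 = 0.0007344.
1/(A₁E₁) + 1/(A₂E₂) = 1/(1300×45×10³) + 1/(1150×113×10³) = 2.479×10⁻⁸ N⁻¹.
P = 0.0007344 / 2.479×10⁻⁸ = 29630 N = 29.63 kN.
σ_{copper} = P/A₂ = 29630/1150 = 25.76 MPa, tensile.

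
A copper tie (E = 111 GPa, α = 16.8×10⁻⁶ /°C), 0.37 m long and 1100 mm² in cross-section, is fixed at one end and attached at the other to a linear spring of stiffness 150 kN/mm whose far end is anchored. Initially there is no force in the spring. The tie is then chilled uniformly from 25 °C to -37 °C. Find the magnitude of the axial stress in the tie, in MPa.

σ ≈ 36.1 MPa (tensile)

Free thermal contraction: δ_free = αΔT L = 16.8×10⁻⁶ × 62 × 370 = 0.3854 mm.
With a force P in the spring, the elastic change of the tie is PL/(AE) and that of the spring is P/k; compatibility requires their sum to equal δ_free.
P [ L/(AE) + 1/k ] = δ_free → P [ 370/(1100×111×10³) + 1/(150×10³) ] = 0.3854.
P = 0.3854 / 9.697×10⁻⁶ = 39740 N.
σ = P/A = 39740/1100 = 36.13 MPa.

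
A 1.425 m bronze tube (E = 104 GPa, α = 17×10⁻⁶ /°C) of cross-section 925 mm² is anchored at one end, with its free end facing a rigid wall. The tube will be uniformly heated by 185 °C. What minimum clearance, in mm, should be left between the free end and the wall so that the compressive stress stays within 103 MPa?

Free expansion if unrestrained: δ_free = αΔT L = 17×10⁻⁶ × 185 × 1425 = 4.482 mm.
At the allowable stress the elastic shortening the wall may impose is σL/E = 103 × 1425 / (104×10³) = 1.411 mm.
So the gap has to take up the difference, g_min = δ_free − σL/E = 4.482 − 1.411 = 3.07 mm.

g ≈ 3.07 mm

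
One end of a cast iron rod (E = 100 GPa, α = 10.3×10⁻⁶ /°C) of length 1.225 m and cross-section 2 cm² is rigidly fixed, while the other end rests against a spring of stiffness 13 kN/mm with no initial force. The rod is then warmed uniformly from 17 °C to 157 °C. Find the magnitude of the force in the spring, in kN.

P ≈ 12.8 kN

The unrestrained thermal change is αΔT L = 10.3×10⁻⁶ × 140 × 1225 = 1.766 mm.
Let P be the compressive force at the spring. The rod shortens elastically by PL/(AE) and the spring compresses by P/k; together these equal δ_free.
P [ L/(AE) + 1/k ] = δ_free → P [ 1225/(200×100×10³) + 1/(13×10³) ] = 1.766.
P = 1.766 / 0.0001382 = 12780 N.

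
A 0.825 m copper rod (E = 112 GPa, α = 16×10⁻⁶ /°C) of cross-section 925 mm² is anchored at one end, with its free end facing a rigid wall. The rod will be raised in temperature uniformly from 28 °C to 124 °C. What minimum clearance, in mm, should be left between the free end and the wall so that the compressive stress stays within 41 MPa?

g ≈ 0.965 mm

With no wall the rod would lengthen by αΔT L = 16×10⁻⁶ × 96 × 825 = 1.267 mm.
At the allowable stress the elastic shortening the wall may impose is σL/E = 41 × 825 / (112×10³) = 0.302 mm.
The gap must absorb the remainder: g_min = 1.267 − 0.302 = 0.9652 mm.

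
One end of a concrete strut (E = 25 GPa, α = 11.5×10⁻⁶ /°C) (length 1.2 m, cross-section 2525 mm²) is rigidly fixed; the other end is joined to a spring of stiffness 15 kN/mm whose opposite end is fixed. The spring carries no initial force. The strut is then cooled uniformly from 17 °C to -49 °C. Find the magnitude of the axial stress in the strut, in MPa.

The unrestrained thermal change is αΔT L = 11.5×10⁻⁶ × 66 × 1200 = 0.9108 mm.
Let P be the tensile force in the spring. The strut extends elastically by PL/(AE) and the spring stretches by P/k; together these equal δ_free.
So P = δ_free / [L/(AE) + 1/k] = 0.9108 / [ 1200/(2525×25×10³) + 1/(15×10³) ].
P = 0.9108 / 8.568×10⁻⁵ = 10630 N.
σ = P/A = 10630/2525 = 4.21 MPa.

σ ≈ 4.21 MPa (tensile)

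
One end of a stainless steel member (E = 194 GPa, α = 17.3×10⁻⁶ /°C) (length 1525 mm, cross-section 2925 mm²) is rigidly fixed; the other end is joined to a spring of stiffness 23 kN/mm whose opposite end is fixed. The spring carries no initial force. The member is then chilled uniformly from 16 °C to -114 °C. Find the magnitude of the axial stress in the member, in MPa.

The unrestrained thermal change is αΔT L = 17.3×10⁻⁶ × 130 × 1525 = 3.43 mm.
With a force P in the spring, the elastic change of the member is PL/(AE) and that of the spring is P/k; compatibility requires their sum to equal δ_free.
P [ L/(AE) + 1/k ] = δ_free → P [ 1525/(2925×194×10³) + 1/(23×10³) ] = 3.43.
P = 3.43 / 4.617×10⁻⁵ = 74290 N.
σ = P/A = 74290/2925 = 25.4 MPa.

σ ≈ 25.4 MPa (tensile)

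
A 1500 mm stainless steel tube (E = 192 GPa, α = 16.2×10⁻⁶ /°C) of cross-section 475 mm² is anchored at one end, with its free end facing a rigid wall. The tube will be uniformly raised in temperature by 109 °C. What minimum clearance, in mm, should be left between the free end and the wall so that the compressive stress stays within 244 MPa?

g ≈ 0.742 mm

With no wall the tube would lengthen by αΔT L = 16.2×10⁻⁶ × 109 × 1500 = 2.649 mm.
A stress of 244 MPa corresponds to the wall pushing the tube back by σL/E = 244×1500/(192×10³) = 1.906 mm.
So the gap has to take up the difference, g_min = δ_free − σL/E = 2.649 − 1.906 = 0.7424 mm.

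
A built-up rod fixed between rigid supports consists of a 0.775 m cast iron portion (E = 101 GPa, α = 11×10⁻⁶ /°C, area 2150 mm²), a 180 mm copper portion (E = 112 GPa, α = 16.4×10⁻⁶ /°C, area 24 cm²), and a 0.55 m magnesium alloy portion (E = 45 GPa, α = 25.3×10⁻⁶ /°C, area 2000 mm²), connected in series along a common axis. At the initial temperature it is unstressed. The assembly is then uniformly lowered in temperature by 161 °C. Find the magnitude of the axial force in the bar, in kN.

With the walls removed the bar would change length by δ_free = Σ αᵢΔT Lᵢ = 11×10⁻⁶×161×775 + 16.4×10⁻⁶×161×180 + 25.3×10⁻⁶×161×550 = 4.088 mm.
Since the ends are fixed, an axial force P builds up, equal in every segment, with P · Σ Lᵢ/(AᵢEᵢ) = δ_free.
Σ Lᵢ/(AᵢEᵢ) = 775/(2150×101×10³) + 180/(2400×112×10³) + 550/(2000×45×10³) = 1.035×10⁻⁵ mm/N.
Hence P = δ_free / Σ(L/AE) = 4.088/1.035×10⁻⁵ = 395 kN (tensile).

P ≈ 395 kN (tensile)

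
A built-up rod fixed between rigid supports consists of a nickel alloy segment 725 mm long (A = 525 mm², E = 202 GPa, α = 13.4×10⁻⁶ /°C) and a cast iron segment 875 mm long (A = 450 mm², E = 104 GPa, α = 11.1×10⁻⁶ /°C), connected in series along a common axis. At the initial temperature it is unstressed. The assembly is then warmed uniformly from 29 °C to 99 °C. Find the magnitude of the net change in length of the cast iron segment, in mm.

|ΔL| ≈ 0.316 mm

With the walls removed the bar would change length by δ_free = Σ αᵢΔT Lᵢ = 13.4×10⁻⁶×70×725 + 11.1×10⁻⁶×70×875 = 1.36 mm.
The rigid supports impose zero overall length change; the single axial force P common to all segments must satisfy P Σ Lᵢ/(AᵢEᵢ) = δ_free.
Σ Lᵢ/(AᵢEᵢ) = 725/(525×202×10³) + 875/(450×104×10³) = 2.553×10⁻⁵ mm/N.
P = 1.36 / 2.553×10⁻⁵ = 53260 N = 53.26 kN, compressive.
For the cast iron segment, free thermal change = 11.1×10⁻⁶×70×875 = 0.6799 mm and elastic change from P = 53260×875/(450×104×10³) = 0.9958 mm; these oppose, so the net change is 0.316 mm (segment shortens).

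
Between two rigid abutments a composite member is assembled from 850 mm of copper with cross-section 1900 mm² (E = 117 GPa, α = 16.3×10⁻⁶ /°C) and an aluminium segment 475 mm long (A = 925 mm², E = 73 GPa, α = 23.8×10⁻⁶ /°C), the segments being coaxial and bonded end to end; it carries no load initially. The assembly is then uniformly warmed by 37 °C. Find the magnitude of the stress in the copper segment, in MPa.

With the walls removed the bar would change length by δ_free = Σ αᵢΔT Lᵢ = 16.3×10⁻⁶×37×850 + 23.8×10⁻⁶×37×475 = 0.9309 mm.
The walls prevent any net length change, so an axial force P (same in every segment) develops. Compatibility: P · Σ Lᵢ/(AᵢEᵢ) = δ_free.
The series flexibility is Σ Lᵢ/(AᵢEᵢ) = 850/(1900×117×10³) + 475/(925×73×10³) = 1.086×10⁻⁵ mm/N.
P = 0.9309 / 1.086×10⁻⁵ = 85740 N = 85.74 kN, compressive.
σ_{copper} = P / A = 85740 / 1900 = 45.12 MPa.

σ ≈ 45.1 MPa (compressive)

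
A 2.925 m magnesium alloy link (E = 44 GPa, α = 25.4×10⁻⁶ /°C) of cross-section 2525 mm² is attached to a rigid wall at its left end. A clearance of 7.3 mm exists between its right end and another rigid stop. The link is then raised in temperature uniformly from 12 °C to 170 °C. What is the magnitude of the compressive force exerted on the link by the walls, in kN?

Unrestrained expansion: δ_free = αΔT L = 25.4×10⁻⁶ × 158 × 2925 = 11.74 mm.
This exceeds the 7.3 mm gap, so the wall pushes back. The portion of expansion that must be recovered elastically is δ_free − gap = 11.74 − 7.3 = 4.439 mm.
So σ = E(δ_free − g)/L = 44×10³ × 4.439/2925 = 66.77 MPa.
P = σA = 66.77 × 2525 = 168.6 kN.

P ≈ 169 kN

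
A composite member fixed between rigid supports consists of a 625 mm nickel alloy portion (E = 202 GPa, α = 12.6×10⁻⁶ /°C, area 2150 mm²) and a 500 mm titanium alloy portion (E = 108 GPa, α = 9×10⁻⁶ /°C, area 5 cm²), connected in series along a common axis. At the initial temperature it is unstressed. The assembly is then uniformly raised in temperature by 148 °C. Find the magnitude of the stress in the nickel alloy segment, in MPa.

With the walls removed the bar would change length by δ_free = Σ αᵢΔT Lᵢ = 12.6×10⁻⁶×148×625 + 9×10⁻⁶×148×500 = 1.832 mm.
The rigid supports impose zero overall length change; the single axial force P common to all segments must satisfy P Σ Lᵢ/(AᵢEᵢ) = δ_free.
Σ Lᵢ/(AᵢEᵢ) = 625/(2150×202×10³) + 500/(500×108×10³) = 1.07×10⁻⁵ mm/N.
So P = 1.832 / 1.07×10⁻⁵ = 171.2 kN, compressive.
σ_{nickel alloy} = P / A = 171200 / 2150 = 79.63 MPa.

σ ≈ 79.6 MPa (compressive)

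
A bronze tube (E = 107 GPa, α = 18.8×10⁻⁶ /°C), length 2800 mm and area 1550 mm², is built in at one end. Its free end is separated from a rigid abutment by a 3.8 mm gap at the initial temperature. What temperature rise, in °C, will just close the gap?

Contact occurs when the free expansion equals the gap: αΔT L = 3.8 mm.
ΔT = 3.8 / (18.8×10⁻⁶ × 2800) = 72.19 °C.

ΔT ≈ 72.2 °C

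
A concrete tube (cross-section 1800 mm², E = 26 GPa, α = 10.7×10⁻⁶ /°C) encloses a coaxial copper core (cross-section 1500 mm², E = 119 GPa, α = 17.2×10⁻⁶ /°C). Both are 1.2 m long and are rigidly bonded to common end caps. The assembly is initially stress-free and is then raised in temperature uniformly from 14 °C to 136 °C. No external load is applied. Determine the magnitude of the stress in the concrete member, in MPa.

σ ≈ 16.3 MPa (tensile)

Equilibrium of a rigid end plate with no external load gives equal and opposite internal forces ±P in the two members. Since α_{copper} > α_{concrete}, heating drives the copper into compression and the concrete into tension.
Compatibility of the two members (thermal + elastic change equal): (α₁ − α₂)ΔT = P·[1/(A₁E₁) + 1/(A₂E₂)].
|α₁ − α₂|·ΔT = 6.5×10⁻⁶ × 122 = 0.000793.
1/(A₁E₁) + 1/(A₂E₂) = 1/(1800×26×10³) + 1/(1500×119×10³) = 2.697×10⁻⁸ N⁻¹.
P = 0.000793 / 2.697×10⁻⁸ = 29400 N = 29.4 kN.
σ_{concrete} = P/A₁ = 29400/1800 = 16.34 MPa, tensile.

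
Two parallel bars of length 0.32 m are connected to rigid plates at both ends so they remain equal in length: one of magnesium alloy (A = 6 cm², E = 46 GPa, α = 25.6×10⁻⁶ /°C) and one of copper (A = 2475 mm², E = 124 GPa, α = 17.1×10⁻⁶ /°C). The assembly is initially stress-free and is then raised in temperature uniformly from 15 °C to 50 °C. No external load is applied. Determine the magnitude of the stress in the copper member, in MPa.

Both members must finish at the same length. With the larger α, the magnesium alloy tends to over-expand; the plates restrain it, putting the magnesium alloy in compression and the copper in tension. With no external load the two internal forces are equal and opposite, magnitude P.
Equating the net (thermal + elastic) strains gives |α₁ − α₂|·ΔT = P·[1/(A₁E₁) + 1/(A₂E₂)].
|α₁ − α₂|·ΔT = 8.5×10⁻⁶ × 35 = 0.0002975.
1/(A₁E₁) + 1/(A₂E₂) = 1/(600×46×10³) + 1/(2475×124×10³) = 3.949×10⁻⁸ N⁻¹.
So P = 0.0002975 / 3.949×10⁻⁸ = 7.534 kN.
σ_{copper} = P/A₂ = 7534/2475 = 3.044 MPa, tensile.

σ ≈ 3.04 MPa (tensile)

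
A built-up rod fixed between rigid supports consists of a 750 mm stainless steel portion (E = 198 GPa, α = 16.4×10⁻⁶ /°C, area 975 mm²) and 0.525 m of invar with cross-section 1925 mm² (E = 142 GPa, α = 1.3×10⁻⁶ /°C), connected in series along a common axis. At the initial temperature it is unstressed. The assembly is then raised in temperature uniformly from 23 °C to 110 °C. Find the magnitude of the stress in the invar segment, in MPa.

σ ≈ 101 MPa (compressive)

Free thermal expansion of the whole bar: Σ αᵢΔT Lᵢ = 16.4×10⁻⁶×87×750 + 1.3×10⁻⁶×87×525 = 1.129 mm.
The walls prevent any net length change, so an axial force P (same in every segment) develops. Compatibility: P · Σ Lᵢ/(AᵢEᵢ) = δ_free.
The series flexibility is Σ Lᵢ/(AᵢEᵢ) = 750/(975×198×10³) + 525/(1925×142×10³) = 5.806×10⁻⁶ mm/N.
Hence P = δ_free / Σ(L/AE) = 1.129/5.806×10⁻⁶ = 194.5 kN (compressive).
σ_{invar} = P / A = 194500 / 1925 = 101.1 MPa.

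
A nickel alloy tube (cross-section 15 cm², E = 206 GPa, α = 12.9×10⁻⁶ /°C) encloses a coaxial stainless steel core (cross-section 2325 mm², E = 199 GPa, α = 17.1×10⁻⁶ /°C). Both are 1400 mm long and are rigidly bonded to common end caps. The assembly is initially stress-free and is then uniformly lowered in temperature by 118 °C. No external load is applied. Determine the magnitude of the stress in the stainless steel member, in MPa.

σ ≈ 39.5 MPa (tensile)

Both members must finish at the same length. With the larger α, the stainless steel tends to over-contract; the plates restrain it, putting the stainless steel in tension and the nickel alloy in compression. With no external load the two internal forces are equal and opposite, magnitude P.
Compatibility of the two members (thermal + elastic change equal): (α₁ − α₂)ΔT = P·[1/(A₁E₁) + 1/(A₂E₂)].
|α₁ − α₂|·ΔT = 4.2×10⁻⁶ × 118 = 0.0004956.
1/(A₁E₁) + 1/(A₂E₂) = 1/(1500×206×10³) + 1/(2325×199×10³) = 5.398×10⁻⁹ N⁻¹.
So P = 0.0004956 / 5.398×10⁻⁹ = 91.82 kN.
σ_{stainless steel} = P/A₂ = 91820/2325 = 39.49 MPa, tensile.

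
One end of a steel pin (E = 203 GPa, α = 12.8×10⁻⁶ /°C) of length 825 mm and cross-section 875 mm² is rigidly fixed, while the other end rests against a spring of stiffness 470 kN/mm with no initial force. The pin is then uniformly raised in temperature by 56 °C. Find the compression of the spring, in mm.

δ ≈ 0.186 mm

The unrestrained thermal change is αΔT L = 12.8×10⁻⁶ × 56 × 825 = 0.5914 mm.
With a force P in the spring, the elastic change of the pin is PL/(AE) and that of the spring is P/k; compatibility requires their sum to equal δ_free.
P [ L/(AE) + 1/k ] = δ_free → P [ 825/(875×203×10³) + 1/(470×10³) ] = 0.5914.
P = 0.5914 / 6.772×10⁻⁶ = 87320 N.
Spring compression = P/k = 87320/(470×10³) = 0.1858 mm.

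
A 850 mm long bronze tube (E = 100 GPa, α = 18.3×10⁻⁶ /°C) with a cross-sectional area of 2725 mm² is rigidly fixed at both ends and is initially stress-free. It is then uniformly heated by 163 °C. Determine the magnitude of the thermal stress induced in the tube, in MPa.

σ ≈ 298 MPa (compressive)

Because both ends are immovable the net strain is zero, and the suppressed thermal strain is αΔT = 18.3×10⁻⁶ × 163 = 2982.9×10⁻⁶.
Hence σ = E·αΔT = 100×10³ × 2982.9×10⁻⁶ = 298.3 MPa, compressive.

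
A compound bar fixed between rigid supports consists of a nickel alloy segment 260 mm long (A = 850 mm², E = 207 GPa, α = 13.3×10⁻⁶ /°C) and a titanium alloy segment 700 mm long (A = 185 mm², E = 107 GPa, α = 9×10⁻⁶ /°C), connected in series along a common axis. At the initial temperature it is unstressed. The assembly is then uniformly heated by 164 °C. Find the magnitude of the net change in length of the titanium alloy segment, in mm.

If the supports were absent, the total length change would be Σ αᵢΔT Lᵢ = 13.3×10⁻⁶×164×260 + 9×10⁻⁶×164×700 = 1.6 mm.
Since the ends are fixed, an axial force P builds up, equal in every segment, with P · Σ Lᵢ/(AᵢEᵢ) = δ_free.
Σ Lᵢ/(AᵢEᵢ) = 260/(850×207×10³) + 700/(185×107×10³) = 3.684×10⁻⁵ mm/N.
Hence P = δ_free / Σ(L/AE) = 1.6/3.684×10⁻⁵ = 43.44 kN (compressive).
For the titanium alloy segment, free thermal change = 9×10⁻⁶×164×700 = 1.033 mm and elastic change from P = 43440×700/(185×107×10³) = 1.536 mm; these oppose, so the net change is 0.503 mm (segment shortens).

|ΔL| ≈ 0.503 mm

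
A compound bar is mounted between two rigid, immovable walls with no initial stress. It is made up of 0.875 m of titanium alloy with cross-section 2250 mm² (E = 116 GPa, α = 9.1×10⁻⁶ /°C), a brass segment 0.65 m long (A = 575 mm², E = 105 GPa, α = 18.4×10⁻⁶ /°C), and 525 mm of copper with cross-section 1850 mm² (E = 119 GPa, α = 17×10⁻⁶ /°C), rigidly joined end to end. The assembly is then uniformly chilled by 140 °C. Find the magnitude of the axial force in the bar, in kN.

P ≈ 245 kN (tensile)

If the supports were absent, the total length change would be Σ αᵢΔT Lᵢ = 9.1×10⁻⁶×140×875 + 18.4×10⁻⁶×140×650 + 17×10⁻⁶×140×525 = 4.039 mm.
The rigid supports impose zero overall length change; the single axial force P common to all segments must satisfy P Σ Lᵢ/(AᵢEᵢ) = δ_free.
The series flexibility is Σ Lᵢ/(AᵢEᵢ) = 875/(2250×116×10³) + 650/(575×105×10³) + 525/(1850×119×10³) = 1.65×10⁻⁵ mm/N.
Hence P = δ_free / Σ(L/AE) = 4.039/1.65×10⁻⁵ = 244.7 kN (tensile).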